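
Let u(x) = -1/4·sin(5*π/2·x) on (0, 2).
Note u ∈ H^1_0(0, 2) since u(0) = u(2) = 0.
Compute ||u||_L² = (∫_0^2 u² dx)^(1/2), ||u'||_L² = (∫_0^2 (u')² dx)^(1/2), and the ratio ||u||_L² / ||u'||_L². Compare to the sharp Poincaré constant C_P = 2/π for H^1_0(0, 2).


||u||_L² / ||u'||_L² = 2/(5*π) < C_P = 2/π.

u(x) = -1/4·sin(5*π/2·x), so u'(x) = -5*π*cos(5*π*x/2)/8.
Writing u(x) = A·sin(kπx/L) with A = -1/4 and k = 5, use ∫_0^L sin²(kπx/L) dx = L/2 and ∫_0^L cos²(kπx/L) dx = L/2.
u² = 1/16·sin²(5*π/2·x) and (u')² = 25*π^2/64·cos²(5*π/2·x), and each of sin², cos² integrates to L/2 = 1 over (0, 2).
∫_0^2 u² dx = 1/16, so ||u||_L² = 1/4.
∫_0^2 (u')² dx = 25*π^2/64, so ||u'||_L² = 5*π/8.
Ratio ||u||_L² / ||u'||_L² = 2/(5*π).
Sharp Poincaré constant on H^1_0(0, 2) is C_P = L/π = 2/π, achieved by sin(π/2·x).
This is the k = 5 harmonic; the ratio L/(kπ) is strictly less than C_P = L/π, consistent with the sharp inequality ||u||_L² ≤ C_P ||u'||_L².


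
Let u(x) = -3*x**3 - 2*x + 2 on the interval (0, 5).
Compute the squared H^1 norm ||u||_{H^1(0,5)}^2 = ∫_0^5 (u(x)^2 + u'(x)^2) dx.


||u||_{H^1}^2 = 3324365/21

The H^1 norm (squared) on an interval (0, L) is
  ||u||_{H^1}^2 = ∫_0^L u(x)^2 dx + ∫_0^L u'(x)^2 dx.
Compute u'(x) = -9*x**2 - 2.
Then u(x)^2 = 9*x**6 + 12*x**4 - 12*x**3 + 4*x**2 - 8*x + 4 and u'(x)^2 = 81*x**4 + 36*x**2 + 4.
Integrate each monomial from 0 to 5 using ∫_0^5 c·x^n dx = c·5^(n+1)/(n+1):
  ∫_0^5 u(x)^2 dx = ∫_0^5 (9*x^6 + 12*x^4 - 12*x^3 + 4*x^2 - 8*x + 4) dx. Term by term:
    ∫_0^5 9*x^6 dx = 703125/7;  ∫_0^5 12*x^4 dx = 7500;  ∫_0^5 -12*x^3 dx = -1875;
    ∫_0^5 4*x^2 dx = 500/3;  ∫_0^5 -8*x dx = -100;  ∫_0^5 4 dx = 20.
  Sum: 703125/7 + 7500 − 1875 + 500/3 − 100 + 20 = 2229320/21.
  ∫_0^5 u'(x)^2 dx = ∫_0^5 (81*x^4 + 36*x^2 + 4) dx. Term by term:
    ∫_0^5 81*x^4 dx = 50625;  ∫_0^5 36*x^2 dx = 1500;  ∫_0^5 4 dx = 20.
  Sum: 50625 + 1500 + 20 = 52145.
Adding: ||u||_{H^1}^2 = 2229320/21 + 52145 = 3324365/21.


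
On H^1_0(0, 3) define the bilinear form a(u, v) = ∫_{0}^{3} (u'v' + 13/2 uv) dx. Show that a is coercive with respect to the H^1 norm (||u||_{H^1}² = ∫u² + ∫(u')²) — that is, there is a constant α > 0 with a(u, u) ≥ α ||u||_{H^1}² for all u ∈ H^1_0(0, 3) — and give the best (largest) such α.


α = 1

Coercivity of a(·,·) on H^1_0(0, 3) means a(u, u) ≥ α ||u||_{H^1}² for every u ∈ H^1_0.
The interval has length L = 3, and Poincaré/coercivity depend only on L. Here a(u, u) = ∫(u')² + (13/2)·∫u².
Here c = 13/2 ≥ 1, so a(u,u) = ∫(u')² + c∫u² ≥ ∫(u')² + ∫u² = ||u||_{H^1}², i.e. α = 1 works. No larger α is possible: a(u,u) ≥ α||u||_{H^1}² means (1−α)∫(u')² ≥ (α−c)∫u², and for the modes u_n = sin(nπ(x−x₀)/L) (x₀ the left endpoint) one has ∫u_n²/∫(u_n')² = (L/(nπ))² → 0, so a(u_n,u_n)/||u_n||_{H^1}² → 1. Hence the optimal constant is α = 1.
Therefore α = 1.


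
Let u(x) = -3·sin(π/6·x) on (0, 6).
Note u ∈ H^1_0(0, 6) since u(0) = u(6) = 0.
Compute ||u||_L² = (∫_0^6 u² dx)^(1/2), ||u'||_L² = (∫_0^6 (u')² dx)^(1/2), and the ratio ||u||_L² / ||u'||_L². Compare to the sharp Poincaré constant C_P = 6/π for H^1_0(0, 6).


||u||_L² / ||u'||_L² = 6/π = C_P.

u(x) = -3·sin(π/6·x), so u'(x) = -π*cos(π*x/6)/2.
Writing u(x) = A·sin(kπx/L) with A = -3 and k = 1, use ∫_0^L sin²(kπx/L) dx = L/2 and ∫_0^L cos²(kπx/L) dx = L/2.
u² = 9·sin²(π/6·x) and (u')² = π^2/4·cos²(π/6·x), and each of sin², cos² integrates to L/2 = 3 over (0, 6).
∫_0^6 u² dx = 27, so ||u||_L² = 3*sqrt(3).
∫_0^6 (u')² dx = 3*π^2/4, so ||u'||_L² = sqrt(3)*π/2.
Ratio ||u||_L² / ||u'||_L² = 6/π.
Sharp Poincaré constant on H^1_0(0, 6) is C_P = L/π = 6/π, achieved by sin(π/6·x).
This is the k = 1 eigenfunction (up to amplitude), so the ratio equals the sharp Poincaré constant exactly.


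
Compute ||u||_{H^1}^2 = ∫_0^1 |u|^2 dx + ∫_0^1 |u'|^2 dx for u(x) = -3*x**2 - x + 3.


||u||_{H^1}^2 = 679/30

The H^1 norm (squared) on an interval (0, L) is
  ||u||_{H^1}^2 = ∫_0^L u(x)^2 dx + ∫_0^L u'(x)^2 dx.
Compute u'(x) = -6*x - 1.
Then u(x)^2 = 9*x**4 + 6*x**3 - 17*x**2 - 6*x + 9 and u'(x)^2 = 36*x**2 + 12*x + 1.
Integrate each monomial from 0 to 1 using ∫_0^1 c·x^n dx = c·1^(n+1)/(n+1):
  ∫_0^1 u(x)^2 dx = ∫_0^1 (9*x^4 + 6*x^3 - 17*x^2 - 6*x + 9) dx. Term by term:
    ∫_0^1 9*x^4 dx = 9/5;  ∫_0^1 6*x^3 dx = 3/2;  ∫_0^1 -17*x^2 dx = -17/3;
    ∫_0^1 -6*x dx = -3;  ∫_0^1 9 dx = 9.
  Sum: 9/5 + 3/2 − 17/3 − 3 + 9 = 109/30.
  ∫_0^1 u'(x)^2 dx = ∫_0^1 (36*x^2 + 12*x + 1) dx. Term by term:
    ∫_0^1 36*x^2 dx = 12;  ∫_0^1 12*x dx = 6;  ∫_0^1 1 dx = 1.
  Sum: 12 + 6 + 1 = 19.
Adding: ||u||_{H^1}^2 = 109/30 + 19 = 679/30.


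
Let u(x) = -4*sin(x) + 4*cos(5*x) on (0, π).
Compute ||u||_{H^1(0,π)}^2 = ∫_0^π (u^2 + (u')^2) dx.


||u||_{H^1(0,π)}^2 = 224*π

u'(x) = -20*sin(5*x) - 4*cos(x).
Expand u² and (u')² and integrate term by term on (0, π), using: for integers n ≥ 1, ∫_0^π sin²(nx) dx = ∫_0^π cos²(nx) dx = π/2; for n ≠ n', ∫_0^π sin(nx)sin(n'x) dx = ∫_0^π cos(nx)cos(n'x) dx = 0; and by product-to-sum, ∫_0^π sin(nx)cos(n'x) dx = ½∫_0^π [sin((n+n')x) + sin((n−n')x)] dx, which is 0 when n+n' is even and 2n/(n²−n'²) when n+n' is odd (it need not vanish on (0, π)).
  u² squared terms: (-4)²·∫sin(x)² dx = 16·π/2 = 8*π;  (4)²·∫cos(5x)² dx = 16·π/2 = 8*π.
  u² cross terms: 2·(-4)·(4)·∫sin(x)·cos(5x) dx = -32·(0) = 0.
  So ∫_0^π u² dx = 8*π + 8*π + 0 = 16*π.
  (u')² squared terms: (-20)²·∫sin(5x)² dx = 400·π/2 = 200*π;  (-4)²·∫cos(x)² dx = 16·π/2 = 8*π.
  (u')² cross terms: 2·(-20)·(-4)·∫sin(5x)·cos(x) dx = 160·(0) = 0.
  So ∫_0^π (u')² dx = 200*π + 8*π + 0 = 208*π.
||u||_{H^1}^2 = (16*π) + (208*π) = 224*π.


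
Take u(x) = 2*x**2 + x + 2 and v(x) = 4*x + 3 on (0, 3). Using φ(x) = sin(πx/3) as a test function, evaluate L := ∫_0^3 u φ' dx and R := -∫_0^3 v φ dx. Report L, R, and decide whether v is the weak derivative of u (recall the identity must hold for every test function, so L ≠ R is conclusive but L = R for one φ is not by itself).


LHS = -42/π, RHS = -54/π. No, v is not the weak derivative of u.

u(x) = 2*x**2 + x + 2, classical derivative u'(x) = 4*x + 1.
φ(x) = sin(πx/3), so φ'(x) = π*cos(π*x/3)/3.
Note φ(0) = φ(3) = 0, so the boundary term u·φ vanishes.
LHS = ∫_0^3 u(x) φ'(x) dx = ∫_0^3 (2*π*x^2*cos(π*x/3)/3 + π*x*cos(π*x/3)/3 + 2*π*cos(π*x/3)/3) dx. Term by term:
  ∫_0^3 2*π*cos(π*x/3)/3 dx = 0;  ∫_0^3 π*x*cos(π*x/3)/3 dx = -6/π;  ∫_0^3 2*π*x^2*cos(π*x/3)/3 dx = -36/π.
Sum: 0 − 6/π − 36/π = -42/π.
So LHS = -42/π.
∫_0^3 v(x) φ(x) dx = ∫_0^3 (4*x*sin(π*x/3) + 3*sin(π*x/3)) dx. Term by term:
  ∫_0^3 3*sin(π*x/3) dx = 18/π;  ∫_0^3 4*x*sin(π*x/3) dx = 36/π.
Sum: 18/π + 36/π = 54/π.
So RHS = -∫_0^3 v(x) φ(x) dx = -54/π.
LHS − RHS = 12/π ≠ 0, so the identity fails.
(For a valid weak derivative the identity must hold for EVERY test function, in particular this one. The failure shows v is NOT the weak derivative of u.)
Correct weak derivative would be u'(x) = 4*x + 1.


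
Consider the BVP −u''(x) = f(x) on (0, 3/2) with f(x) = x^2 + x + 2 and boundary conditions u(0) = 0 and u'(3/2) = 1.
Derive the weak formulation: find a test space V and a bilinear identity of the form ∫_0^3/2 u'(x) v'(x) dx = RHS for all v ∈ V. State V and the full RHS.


V = {v ∈ H^1(0, 3/2) : v(0) = 0} (test functions vanish at x = 0 where u is specified); weak form: ∫_0^3/2 u'v' dx = ∫_0^3/2 (x^2 + x + 2) v dx + v(3/2) for all v ∈ V.

Multiply both sides by a test function v and integrate from 0 to 3/2:
  ∫_0^3/2 −u''(x) v(x) dx = ∫_0^3/2 f(x) v(x) dx.
Integrate the LHS by parts once:
  ∫_0^3/2 −u'' v dx = −[u'(x) v(x)]_0^3/2 + ∫_0^3/2 u'(x) v'(x) dx.
Thus ∫_0^3/2 u'(x) v'(x) dx = ∫_0^3/2 f(x) v(x) dx + [u'(x) v(x)]_0^3/2.
Choose V so that boundary terms are either known or forced to vanish.
Mixed BC: u(0) = 0 (Dirichlet) and u'(3/2) = 1 (Neumann). Define V = {v ∈ H^1(0, 3/2) : v(0) = 0}. Then [u' v]_0^3/2 = u'(3/2)·v(3/2) − u'(0)·0 = v(3/2).
Weak formulation: find u (satisfying any essential BC) such that ∫_0^3/2 u'(x) v'(x) dx = ∫_0^3/2 f v dx + v(3/2) for all v ∈ V (Dirichlet at 0 absorbed into V; Neumann datum at x = 3/2 contributes the boundary term).
Substituting f(x) = x^2 + x + 2, the right-hand side is ∫_0^3/2 (x^2 + x + 2) v dx + v(3/2).


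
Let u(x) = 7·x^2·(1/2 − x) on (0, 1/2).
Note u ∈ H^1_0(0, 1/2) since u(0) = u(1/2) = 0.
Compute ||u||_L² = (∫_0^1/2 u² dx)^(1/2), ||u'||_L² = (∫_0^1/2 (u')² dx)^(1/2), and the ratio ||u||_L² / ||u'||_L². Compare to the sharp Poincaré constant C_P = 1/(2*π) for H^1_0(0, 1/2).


||u||_L² / ||u'||_L² = sqrt(14)/28 < C_P = 1/(2*π).

u(x) = 7·x^2·(1/2 − x), so u'(x) = 7*x*(1 - 3*x).
u(x) = 7·x^2·(1/2 − x) vanishes at x = 0 and x = 1/2, so u ∈ H^1_0(0, 1/2). Differentiate via the product rule and integrate the resulting polynomials term by term.
  ∫_0^1/2 u² dx = ∫_0^1/2 (49*x^6 - 49*x^5 + 49*x^4/4) dx. Term by term:
    ∫_0^1/2 49*x^6 dx = 7/128;  ∫_0^1/2 -49*x^5 dx = -49/384;  ∫_0^1/2 49*x^4/4 dx = 49/640.
  Sum: 7/128 − 49/384 + 49/640 = 7/1920.
  ∫_0^1/2 (u')² dx = ∫_0^1/2 (441*x^4 - 294*x^3 + 49*x^2) dx. Term by term:
    ∫_0^1/2 441*x^4 dx = 441/160;  ∫_0^1/2 -294*x^3 dx = -147/32;  ∫_0^1/2 49*x^2 dx = 49/24.
  Sum: 441/160 − 147/32 + 49/24 = 49/240.
∫_0^1/2 u² dx = 7/1920, so ||u||_L² = sqrt(210)/240.
∫_0^1/2 (u')² dx = 49/240, so ||u'||_L² = 7*sqrt(15)/60.
Ratio ||u||_L² / ||u'||_L² = sqrt(14)/28.
Sharp Poincaré constant on H^1_0(0, 1/2) is C_P = L/π = 1/(2*π), achieved by sin(2*π·x).
A polynomial bump cannot attain the sharp Poincaré constant (only the first sine eigenfunction does), so the ratio is strictly less than C_P, consistent with ||u||_L² ≤ C_P ||u'||_L².


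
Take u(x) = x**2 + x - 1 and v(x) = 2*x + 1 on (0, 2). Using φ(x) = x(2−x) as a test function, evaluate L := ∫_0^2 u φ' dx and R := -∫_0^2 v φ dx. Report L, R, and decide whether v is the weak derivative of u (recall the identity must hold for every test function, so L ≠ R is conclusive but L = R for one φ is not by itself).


LHS = -4, RHS = -4. Yes, v = u' weakly.

u(x) = x**2 + x - 1, classical derivative u'(x) = 2*x + 1.
φ(x) = x(2−x), so φ'(x) = 2 - 2*x.
Note φ(0) = φ(2) = 0, so the boundary term u·φ vanishes.
LHS = ∫_0^2 u(x) φ'(x) dx = ∫_0^2 (-2*x^3 + 4*x - 2) dx. Term by term:
  ∫_0^2 -2*x^3 dx = -8;  ∫_0^2 4*x dx = 8;  ∫_0^2 -2 dx = -4.
Sum: -8 + 8 − 4 = -4.
So LHS = -4.
∫_0^2 v(x) φ(x) dx = ∫_0^2 (-2*x^3 + 3*x^2 + 2*x) dx. Term by term:
  ∫_0^2 -2*x^3 dx = -8;  ∫_0^2 3*x^2 dx = 8;  ∫_0^2 2*x dx = 4.
Sum: -8 + 8 + 4 = 4.
So RHS = -∫_0^2 v(x) φ(x) dx = -4.
LHS = RHS, so the identity holds for this test φ.
Moreover u is smooth here and v(x) = u'(x) = 2*x + 1 pointwise, so the identity holds for every test function. Hence v is the weak derivative of u.


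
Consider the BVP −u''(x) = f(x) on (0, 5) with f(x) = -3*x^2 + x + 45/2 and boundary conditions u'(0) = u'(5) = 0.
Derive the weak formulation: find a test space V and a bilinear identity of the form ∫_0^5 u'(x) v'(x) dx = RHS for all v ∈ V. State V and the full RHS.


V = H^1(0, 5) (no boundary constraint on v; u is determined up to an additive constant); weak form: ∫_0^5 u'v' dx = ∫_0^5 (-3*x^2 + x + 45/2) v dx for all v ∈ V.

Multiply both sides by a test function v and integrate from 0 to 5:
  ∫_0^5 −u''(x) v(x) dx = ∫_0^5 f(x) v(x) dx.
Integrate the LHS by parts once:
  ∫_0^5 −u'' v dx = −[u'(x) v(x)]_0^5 + ∫_0^5 u'(x) v'(x) dx.
Thus ∫_0^5 u'(x) v'(x) dx = ∫_0^5 f(x) v(x) dx + [u'(x) v(x)]_0^5.
Choose V so that boundary terms are either known or forced to vanish.
u has homogeneous Neumann: u'(0) = u'(5) = 0. So [u' v]_0^5 = 0·v(5) − 0·v(0) = 0 for any v; take V = H^1(0, 5).
Weak formulation: find u (satisfying any essential BC) such that ∫_0^5 u'(x) v'(x) dx = ∫_0^5 f v dx for all v ∈ V (homogeneous Neumann, so boundary terms vanish).
Substituting f(x) = -3*x^2 + x + 45/2, the right-hand side is ∫_0^5 (-3*x^2 + x + 45/2) v dx.
Compatibility check (pure Neumann): taking v ≡ 1 ∈ V gives 0 = ∫_0^5 f dx + (0) − (0), i.e. ∫_0^5 f dx must equal u'(0) − u'(5) = 0. Indeed ∫_0^5 (-3*x^2 + x + 45/2) dx = 0, so the data are compatible. The solution is then unique only up to an additive constant (fix it e.g. by requiring ∫_0^5 u dx = 0).


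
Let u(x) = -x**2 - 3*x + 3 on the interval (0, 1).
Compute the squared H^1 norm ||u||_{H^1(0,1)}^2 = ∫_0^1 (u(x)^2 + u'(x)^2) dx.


||u||_{H^1}^2 = 571/30

The H^1 norm (squared) on an interval (0, L) is
  ||u||_{H^1}^2 = ∫_0^L u(x)^2 dx + ∫_0^L u'(x)^2 dx.
Compute u'(x) = -2*x - 3.
Then u(x)^2 = x**4 + 6*x**3 + 3*x**2 - 18*x + 9 and u'(x)^2 = 4*x**2 + 12*x + 9.
Integrate each monomial from 0 to 1 using ∫_0^1 c·x^n dx = c·1^(n+1)/(n+1):
  ∫_0^1 u(x)^2 dx = ∫_0^1 (x^4 + 6*x^3 + 3*x^2 - 18*x + 9) dx. Term by term:
    ∫_0^1 x^4 dx = 1/5;  ∫_0^1 6*x^3 dx = 3/2;  ∫_0^1 3*x^2 dx = 1;
    ∫_0^1 -18*x dx = -9;  ∫_0^1 9 dx = 9.
  Sum: 1/5 + 3/2 + 1 − 9 + 9 = 27/10.
  ∫_0^1 u'(x)^2 dx = ∫_0^1 (4*x^2 + 12*x + 9) dx. Term by term:
    ∫_0^1 4*x^2 dx = 4/3;  ∫_0^1 12*x dx = 6;  ∫_0^1 9 dx = 9.
  Sum: 4/3 + 6 + 9 = 49/3.
Adding: ||u||_{H^1}^2 = 27/10 + 49/3 = 571/30.


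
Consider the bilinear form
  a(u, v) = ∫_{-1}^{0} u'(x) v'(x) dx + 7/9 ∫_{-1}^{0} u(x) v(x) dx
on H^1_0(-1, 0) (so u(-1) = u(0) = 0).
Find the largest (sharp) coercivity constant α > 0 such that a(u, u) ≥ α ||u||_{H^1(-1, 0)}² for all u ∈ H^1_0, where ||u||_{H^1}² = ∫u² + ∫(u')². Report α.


α = (7/9 + π^2)/(1 + π^2)

Coercivity of a(·,·) on H^1_0(-1, 0) means a(u, u) ≥ α ||u||_{H^1}² for every u ∈ H^1_0.
The interval has length L = 1, and Poincaré/coercivity depend only on L. Here a(u, u) = ∫(u')² + (7/9)·∫u².
Here 0 < c = 7/9 < 1. The condition a(u,u) ≥ α||u||_{H^1}² reads (1−α)∫(u')² ≥ (α−c)∫u². Any admissible α is ≤ 1 (rapidly oscillating u have ∫u²/∫(u')² → 0), and α = 1 would force 0 ≥ (1−c)∫u², impossible since c < 1; so 1−α > 0. By the sharp Poincaré inequality on H^1_0 of an interval of length L, ∫(u')² ≥ (π/L)²∫u² with equality for the first sine mode sin(π(x−x₀)/L) (x₀ the left endpoint), so the inequality holds for all u iff (1−α)(π/L)² ≥ α − c, i.e. α ≤ ((π/L)² + c)/((π/L)² + 1) = (1 + c(L/π)²)/(1 + (L/π)²). With (π/L)² = π^2 and c = 7/9, the largest admissible constant is α = ((π/L)² + c)/((π/L)² + 1).
Simplifying, α = (7/9 + π^2)/(1 + π^2).


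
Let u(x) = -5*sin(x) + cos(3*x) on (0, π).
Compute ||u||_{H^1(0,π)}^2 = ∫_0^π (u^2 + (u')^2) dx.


||u||_{H^1(0,π)}^2 = 30*π

u'(x) = -3*sin(3*x) - 5*cos(x).
Expand u² and (u')² and integrate term by term on (0, π), using: for integers n ≥ 1, ∫_0^π sin²(nx) dx = ∫_0^π cos²(nx) dx = π/2; for n ≠ n', ∫_0^π sin(nx)sin(n'x) dx = ∫_0^π cos(nx)cos(n'x) dx = 0; and by product-to-sum, ∫_0^π sin(nx)cos(n'x) dx = ½∫_0^π [sin((n+n')x) + sin((n−n')x)] dx, which is 0 when n+n' is even and 2n/(n²−n'²) when n+n' is odd (it need not vanish on (0, π)).
  u² squared terms: (-5)²·∫sin(x)² dx = 25·π/2 = 25*π/2;  (1)²·∫cos(3x)² dx = 1·π/2 = π/2.
  u² cross terms: 2·(-5)·(1)·∫sin(x)·cos(3x) dx = -10·(0) = 0.
  So ∫_0^π u² dx = 25*π/2 + π/2 + 0 = 13*π.
  (u')² squared terms: (-5)²·∫cos(x)² dx = 25·π/2 = 25*π/2;  (-3)²·∫sin(3x)² dx = 9·π/2 = 9*π/2.
  (u')² cross terms: 2·(-5)·(-3)·∫cos(x)·sin(3x) dx = 30·(0) = 0.
  So ∫_0^π (u')² dx = 25*π/2 + 9*π/2 + 0 = 17*π.
||u||_{H^1}^2 = (13*π) + (17*π) = 30*π.


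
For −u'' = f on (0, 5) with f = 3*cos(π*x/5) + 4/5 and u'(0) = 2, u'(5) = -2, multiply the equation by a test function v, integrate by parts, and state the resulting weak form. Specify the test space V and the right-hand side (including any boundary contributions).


V = H^1(0, 5) (v unrestricted at boundary; u is determined up to an additive constant); weak form: ∫_0^5 u'v' dx = ∫_0^5 (3*cos(π*x/5) + 4/5) v dx − 2·v(5) − 2·v(0) for all v ∈ V.

Multiply both sides by a test function v and integrate from 0 to 5:
  ∫_0^5 −u''(x) v(x) dx = ∫_0^5 f(x) v(x) dx.
Integrate the LHS by parts once:
  ∫_0^5 −u'' v dx = −[u'(x) v(x)]_0^5 + ∫_0^5 u'(x) v'(x) dx.
Thus ∫_0^5 u'(x) v'(x) dx = ∫_0^5 f(x) v(x) dx + [u'(x) v(x)]_0^5.
Choose V so that boundary terms are either known or forced to vanish.
u has inhomogeneous Neumann u'(0) = 2, u'(5) = -2. [u' v]_0^5 = (-2)·v(5) − (2)·v(0) = − 2·v(5) − 2·v(0). Take V = H^1(0, 5); boundary term becomes part of RHS.
Weak formulation: find u (satisfying any essential BC) such that ∫_0^5 u'(x) v'(x) dx = ∫_0^5 f v dx − 2·v(5) − 2·v(0) for all v ∈ V (Neumann data are natural BCs: they enter the RHS as boundary terms).
Substituting f(x) = 3*cos(π*x/5) + 4/5, the right-hand side is ∫_0^5 (3*cos(π*x/5) + 4/5) v dx − 2·v(5) − 2·v(0).
Compatibility check (pure Neumann): taking v ≡ 1 ∈ V gives 0 = ∫_0^5 f dx + (-2) − (2), i.e. ∫_0^5 f dx must equal u'(0) − u'(5) = 4. Indeed ∫_0^5 (3*cos(π*x/5) + 4/5) dx = 4, so the data are compatible. The solution is then unique only up to an additive constant (fix it e.g. by requiring ∫_0^5 u dx = 0).


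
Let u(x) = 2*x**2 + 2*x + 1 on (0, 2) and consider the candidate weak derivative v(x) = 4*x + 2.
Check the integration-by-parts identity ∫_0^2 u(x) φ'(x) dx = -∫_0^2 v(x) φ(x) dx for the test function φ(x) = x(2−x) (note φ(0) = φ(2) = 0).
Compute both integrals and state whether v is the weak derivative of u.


LHS = -8, RHS = -8. Yes, v = u' weakly.

u(x) = 2*x**2 + 2*x + 1, classical derivative u'(x) = 4*x + 2.
φ(x) = x(2−x), so φ'(x) = 2 - 2*x.
Note φ(0) = φ(2) = 0, so the boundary term u·φ vanishes.
LHS = ∫_0^2 u(x) φ'(x) dx = ∫_0^2 (-4*x^3 + 2*x + 2) dx. Term by term:
  ∫_0^2 -4*x^3 dx = -16;  ∫_0^2 2*x dx = 4;  ∫_0^2 2 dx = 4.
Sum: -16 + 4 + 4 = -8.
So LHS = -8.
∫_0^2 v(x) φ(x) dx = ∫_0^2 (-4*x^3 + 6*x^2 + 4*x) dx. Term by term:
  ∫_0^2 -4*x^3 dx = -16;  ∫_0^2 6*x^2 dx = 16;  ∫_0^2 4*x dx = 8.
Sum: -16 + 16 + 8 = 8.
So RHS = -∫_0^2 v(x) φ(x) dx = -8.
LHS = RHS, so the identity holds for this test φ.
Moreover u is smooth here and v(x) = u'(x) = 4*x + 2 pointwise, so the identity holds for every test function. Hence v is the weak derivative of u.


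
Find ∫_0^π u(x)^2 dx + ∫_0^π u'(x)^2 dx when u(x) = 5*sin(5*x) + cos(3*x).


||u||_{H^1(0,π)}^2 = 330*π

u'(x) = -3*sin(3*x) + 25*cos(5*x).
Expand u² and (u')² and integrate term by term on (0, π), using: for integers n ≥ 1, ∫_0^π sin²(nx) dx = ∫_0^π cos²(nx) dx = π/2; for n ≠ n', ∫_0^π sin(nx)sin(n'x) dx = ∫_0^π cos(nx)cos(n'x) dx = 0; and by product-to-sum, ∫_0^π sin(nx)cos(n'x) dx = ½∫_0^π [sin((n+n')x) + sin((n−n')x)] dx, which is 0 when n+n' is even and 2n/(n²−n'²) when n+n' is odd (it need not vanish on (0, π)).
  u² squared terms: (5)²·∫sin(5x)² dx = 25·π/2 = 25*π/2;  (1)²·∫cos(3x)² dx = 1·π/2 = π/2.
  u² cross terms: 2·(5)·(1)·∫sin(5x)·cos(3x) dx = 10·(0) = 0.
  So ∫_0^π u² dx = 25*π/2 + π/2 + 0 = 13*π.
  (u')² squared terms: (-3)²·∫sin(3x)² dx = 9·π/2 = 9*π/2;  (25)²·∫cos(5x)² dx = 625·π/2 = 625*π/2.
  (u')² cross terms: 2·(-3)·(25)·∫sin(3x)·cos(5x) dx = -150·(0) = 0.
  So ∫_0^π (u')² dx = 9*π/2 + 625*π/2 + 0 = 317*π.
||u||_{H^1}^2 = (13*π) + (317*π) = 330*π.


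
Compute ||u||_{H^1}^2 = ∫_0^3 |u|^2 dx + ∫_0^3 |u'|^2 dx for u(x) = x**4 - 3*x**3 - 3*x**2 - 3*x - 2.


||u||_{H^1}^2 = 307509/140

The H^1 norm (squared) on an interval (0, L) is
  ||u||_{H^1}^2 = ∫_0^L u(x)^2 dx + ∫_0^L u'(x)^2 dx.
Compute u'(x) = 4*x**3 - 9*x**2 - 6*x - 3.
Then u(x)^2 = x**8 - 6*x**7 + 3*x**6 + 12*x**5 + 23*x**4 + 30*x**3 + 21*x**2 + 12*x + 4 and u'(x)^2 = 16*x**6 - 72*x**5 + 33*x**4 + 84*x**3 + 90*x**2 + 36*x + 9.
Integrate each monomial from 0 to 3 using ∫_0^3 c·x^n dx = c·3^(n+1)/(n+1):
  ∫_0^3 u(x)^2 dx = ∫_0^3 (x^8 - 6*x^7 + 3*x^6 + 12*x^5 + 23*x^4 + 30*x^3 + 21*x^2 + 12*x + 4) dx. Term by term:
    ∫_0^3 x^8 dx = 2187;  ∫_0^3 -6*x^7 dx = -19683/4;  ∫_0^3 3*x^6 dx = 6561/7;
    ∫_0^3 12*x^5 dx = 1458;  ∫_0^3 23*x^4 dx = 5589/5;  ∫_0^3 30*x^3 dx = 1215/2;
    ∫_0^3 21*x^2 dx = 189;  ∫_0^3 12*x dx = 54;  ∫_0^3 4 dx = 12.
  Sum: 2187 − 19683/4 + 6561/7 + 1458 + 5589/5 + 1215/2 + 189 + 54 + 12 = 229857/140.
  ∫_0^3 u'(x)^2 dx = ∫_0^3 (16*x^6 - 72*x^5 + 33*x^4 + 84*x^3 + 90*x^2 + 36*x + 9) dx. Term by term:
    ∫_0^3 16*x^6 dx = 34992/7;  ∫_0^3 -72*x^5 dx = -8748;  ∫_0^3 33*x^4 dx = 8019/5;
    ∫_0^3 84*x^3 dx = 1701;  ∫_0^3 90*x^2 dx = 810;  ∫_0^3 36*x dx = 162;
    ∫_0^3 9 dx = 27.
  Sum: 34992/7 − 8748 + 8019/5 + 1701 + 810 + 162 + 27 = 19413/35.
Adding: ||u||_{H^1}^2 = 229857/140 + 19413/35 = 307509/140.


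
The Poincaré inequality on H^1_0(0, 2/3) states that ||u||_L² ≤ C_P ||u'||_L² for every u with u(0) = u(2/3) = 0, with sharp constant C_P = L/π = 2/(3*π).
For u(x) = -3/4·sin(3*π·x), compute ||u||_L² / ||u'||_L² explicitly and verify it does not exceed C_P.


||u||_L² / ||u'||_L² = 1/(3*π) < C_P = 2/(3*π).

u(x) = -3/4·sin(3*π·x), so u'(x) = -9*π*cos(3*π*x)/4.
Writing u(x) = A·sin(kπx/L) with A = -3/4 and k = 2, use ∫_0^L sin²(kπx/L) dx = L/2 and ∫_0^L cos²(kπx/L) dx = L/2.
u² = 9/16·sin²(3*π·x) and (u')² = 81*π^2/16·cos²(3*π·x), and each of sin², cos² integrates to L/2 = 1/3 over (0, 2/3).
∫_0^2/3 u² dx = 3/16, so ||u||_L² = sqrt(3)/4.
∫_0^2/3 (u')² dx = 27*π^2/16, so ||u'||_L² = 3*sqrt(3)*π/4.
Ratio ||u||_L² / ||u'||_L² = 1/(3*π).
Sharp Poincaré constant on H^1_0(0, 2/3) is C_P = L/π = 2/(3*π), achieved by sin(3*π/2·x).
This is the k = 2 harmonic; the ratio L/(kπ) is strictly less than C_P = L/π, consistent with the sharp inequality ||u||_L² ≤ C_P ||u'||_L².


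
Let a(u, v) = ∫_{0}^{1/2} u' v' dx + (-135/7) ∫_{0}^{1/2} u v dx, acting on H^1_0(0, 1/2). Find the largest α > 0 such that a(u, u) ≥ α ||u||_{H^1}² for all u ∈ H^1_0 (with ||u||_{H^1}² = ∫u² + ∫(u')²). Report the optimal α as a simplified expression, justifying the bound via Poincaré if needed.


α = (-135 + 28*π^2)/(7*(1 + 4*π^2))

Coercivity of a(·,·) on H^1_0(0, 1/2) means a(u, u) ≥ α ||u||_{H^1}² for every u ∈ H^1_0.
The interval has length L = 1/2, and Poincaré/coercivity depend only on L. Here a(u, u) = ∫(u')² + (-135/7)·∫u².
Here c = -135/7 < 0 with |c| < (π/L)² = 4*π^2, so coercivity still holds. The condition a(u,u) ≥ α||u||_{H^1}² reads (1−α)∫(u')² ≥ (α−c)∫u². Any admissible α is ≤ 1 (rapidly oscillating u have ∫u²/∫(u')² → 0), and α = 1 would force 0 ≥ (1−c)∫u², impossible since c < 1; so 1−α > 0. By the sharp Poincaré inequality on H^1_0 of an interval of length L, ∫(u')² ≥ (π/L)²∫u² with equality for the first sine mode sin(π(x−x₀)/L) (x₀ the left endpoint), so the inequality holds for all u iff (1−α)(π/L)² ≥ α − c, i.e. α ≤ ((π/L)² + c)/((π/L)² + 1) = (1 + c(L/π)²)/(1 + (L/π)²). (Direct route, valid since c ≤ 0: Poincaré gives c∫u² ≥ c(L/π)²∫(u')², so a(u,u) ≥ (1 + c(L/π)²)∫(u')², while ||u||_{H^1}² ≤ (1 + (L/π)²)∫(u')²; dividing yields the same α.) With (π/L)² = 4*π^2 and c = -135/7, the largest admissible constant is α = ((π/L)² + c)/((π/L)² + 1).
Simplifying, α = (-135 + 28*π^2)/(7*(1 + 4*π^2)).


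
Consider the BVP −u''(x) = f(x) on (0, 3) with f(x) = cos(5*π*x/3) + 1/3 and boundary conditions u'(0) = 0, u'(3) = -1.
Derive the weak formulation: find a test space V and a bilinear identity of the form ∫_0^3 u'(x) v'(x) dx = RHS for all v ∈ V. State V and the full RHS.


V = H^1(0, 3) (v unrestricted at boundary; u is determined up to an additive constant); weak form: ∫_0^3 u'v' dx = ∫_0^3 (cos(5*π*x/3) + 1/3) v dx − v(3) for all v ∈ V.

Multiply both sides by a test function v and integrate from 0 to 3:
  ∫_0^3 −u''(x) v(x) dx = ∫_0^3 f(x) v(x) dx.
Integrate the LHS by parts once:
  ∫_0^3 −u'' v dx = −[u'(x) v(x)]_0^3 + ∫_0^3 u'(x) v'(x) dx.
Thus ∫_0^3 u'(x) v'(x) dx = ∫_0^3 f(x) v(x) dx + [u'(x) v(x)]_0^3.
Choose V so that boundary terms are either known or forced to vanish.
u has inhomogeneous Neumann u'(0) = 0, u'(3) = -1. [u' v]_0^3 = (-1)·v(3) − (0)·v(0) = − v(3). Take V = H^1(0, 3); boundary term becomes part of RHS.
Weak formulation: find u (satisfying any essential BC) such that ∫_0^3 u'(x) v'(x) dx = ∫_0^3 f v dx − v(3) for all v ∈ V (Neumann data are natural BCs: they enter the RHS as boundary terms).
Substituting f(x) = cos(5*π*x/3) + 1/3, the right-hand side is ∫_0^3 (cos(5*π*x/3) + 1/3) v dx − v(3).
Compatibility check (pure Neumann): taking v ≡ 1 ∈ V gives 0 = ∫_0^3 f dx + (-1) − (0), i.e. ∫_0^3 f dx must equal u'(0) − u'(3) = 1. Indeed ∫_0^3 (cos(5*π*x/3) + 1/3) dx = 1, so the data are compatible. The solution is then unique only up to an additive constant (fix it e.g. by requiring ∫_0^3 u dx = 0).


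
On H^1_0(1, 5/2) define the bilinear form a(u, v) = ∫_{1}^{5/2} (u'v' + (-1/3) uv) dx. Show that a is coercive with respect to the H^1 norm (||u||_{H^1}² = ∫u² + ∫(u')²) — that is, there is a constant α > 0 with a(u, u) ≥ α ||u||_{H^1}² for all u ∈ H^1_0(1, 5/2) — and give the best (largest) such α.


α = (-3 + 4*π^2)/(9 + 4*π^2)

Coercivity of a(·,·) on H^1_0(1, 5/2) means a(u, u) ≥ α ||u||_{H^1}² for every u ∈ H^1_0.
The interval has length L = 3/2, and Poincaré/coercivity depend only on L. Here a(u, u) = ∫(u')² + (-1/3)·∫u².
Here c = -1/3 < 0 with |c| < (π/L)² = 4*π^2/9, so coercivity still holds. The condition a(u,u) ≥ α||u||_{H^1}² reads (1−α)∫(u')² ≥ (α−c)∫u². Any admissible α is ≤ 1 (rapidly oscillating u have ∫u²/∫(u')² → 0), and α = 1 would force 0 ≥ (1−c)∫u², impossible since c < 1; so 1−α > 0. By the sharp Poincaré inequality on H^1_0 of an interval of length L, ∫(u')² ≥ (π/L)²∫u² with equality for the first sine mode sin(π(x−x₀)/L) (x₀ the left endpoint), so the inequality holds for all u iff (1−α)(π/L)² ≥ α − c, i.e. α ≤ ((π/L)² + c)/((π/L)² + 1) = (1 + c(L/π)²)/(1 + (L/π)²). (Direct route, valid since c ≤ 0: Poincaré gives c∫u² ≥ c(L/π)²∫(u')², so a(u,u) ≥ (1 + c(L/π)²)∫(u')², while ||u||_{H^1}² ≤ (1 + (L/π)²)∫(u')²; dividing yields the same α.) With (π/L)² = 4*π^2/9 and c = -1/3, the largest admissible constant is α = ((π/L)² + c)/((π/L)² + 1).
Simplifying, α = (-3 + 4*π^2)/(9 + 4*π^2).


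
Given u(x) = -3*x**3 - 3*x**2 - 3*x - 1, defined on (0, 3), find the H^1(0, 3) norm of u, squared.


||u||_{H^1}^2 = 492963/35

The H^1 norm (squared) on an interval (0, L) is
  ||u||_{H^1}^2 = ∫_0^L u(x)^2 dx + ∫_0^L u'(x)^2 dx.
Compute u'(x) = -9*x**2 - 6*x - 3.
Then u(x)^2 = 9*x**6 + 18*x**5 + 27*x**4 + 24*x**3 + 15*x**2 + 6*x + 1 and u'(x)^2 = 81*x**4 + 108*x**3 + 90*x**2 + 36*x + 9.
Integrate each monomial from 0 to 3 using ∫_0^3 c·x^n dx = c·3^(n+1)/(n+1):
  ∫_0^3 u(x)^2 dx = ∫_0^3 (9*x^6 + 18*x^5 + 27*x^4 + 24*x^3 + 15*x^2 + 6*x + 1) dx. Term by term:
    ∫_0^3 9*x^6 dx = 19683/7;  ∫_0^3 18*x^5 dx = 2187;  ∫_0^3 27*x^4 dx = 6561/5;
    ∫_0^3 24*x^3 dx = 486;  ∫_0^3 15*x^2 dx = 135;  ∫_0^3 6*x dx = 27;
    ∫_0^3 1 dx = 3.
  Sum: 19683/7 + 2187 + 6561/5 + 486 + 135 + 27 + 3 = 243672/35.
  ∫_0^3 u'(x)^2 dx = ∫_0^3 (81*x^4 + 108*x^3 + 90*x^2 + 36*x + 9) dx. Term by term:
    ∫_0^3 81*x^4 dx = 19683/5;  ∫_0^3 108*x^3 dx = 2187;  ∫_0^3 90*x^2 dx = 810;
    ∫_0^3 36*x dx = 162;  ∫_0^3 9 dx = 27.
  Sum: 19683/5 + 2187 + 810 + 162 + 27 = 35613/5.
Adding: ||u||_{H^1}^2 = 243672/35 + 35613/5 = 492963/35.


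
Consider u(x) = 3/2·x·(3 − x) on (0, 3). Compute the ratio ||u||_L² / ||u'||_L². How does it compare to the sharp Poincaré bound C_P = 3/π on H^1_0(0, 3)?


||u||_L² / ||u'||_L² = 3*sqrt(10)/10 < C_P = 3/π.

u(x) = 3/2·x·(3 − x), so u'(x) = 9/2 - 3*x.
u(x) = 3/2·x·(3 − x) vanishes at x = 0 and x = 3, so u ∈ H^1_0(0, 3). Differentiate via the product rule and integrate the resulting polynomials term by term.
  ∫_0^3 u² dx = ∫_0^3 (9*x^4/4 - 27*x^3/2 + 81*x^2/4) dx. Term by term:
    ∫_0^3 9*x^4/4 dx = 2187/20;  ∫_0^3 -27*x^3/2 dx = -2187/8;  ∫_0^3 81*x^2/4 dx = 729/4.
  Sum: 2187/20 − 2187/8 + 729/4 = 729/40.
  ∫_0^3 (u')² dx = ∫_0^3 (9*x^2 - 27*x + 81/4) dx. Term by term:
    ∫_0^3 9*x^2 dx = 81;  ∫_0^3 -27*x dx = -243/2;  ∫_0^3 81/4 dx = 243/4.
  Sum: 81 − 243/2 + 243/4 = 81/4.
∫_0^3 u² dx = 729/40, so ||u||_L² = 27*sqrt(10)/20.
∫_0^3 (u')² dx = 81/4, so ||u'||_L² = 9/2.
Ratio ||u||_L² / ||u'||_L² = 3*sqrt(10)/10.
Sharp Poincaré constant on H^1_0(0, 3) is C_P = L/π = 3/π, achieved by sin(π/3·x).
A polynomial bump cannot attain the sharp Poincaré constant (only the first sine eigenfunction does), so the ratio is strictly less than C_P, consistent with ||u||_L² ≤ C_P ||u'||_L².


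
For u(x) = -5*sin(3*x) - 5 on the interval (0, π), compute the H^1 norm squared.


||u||_{H^1(0,π)}^2 = 100/3 + 150*π

u'(x) = -15*cos(3*x).
Expand u² and (u')² and integrate term by term on (0, π), using: for integers n ≥ 1, ∫_0^π sin²(nx) dx = ∫_0^π cos²(nx) dx = π/2; for n ≠ n', ∫_0^π sin(nx)sin(n'x) dx = ∫_0^π cos(nx)cos(n'x) dx = 0; and by product-to-sum, ∫_0^π sin(nx)cos(n'x) dx = ½∫_0^π [sin((n+n')x) + sin((n−n')x)] dx, which is 0 when n+n' is even and 2n/(n²−n'²) when n+n' is odd (it need not vanish on (0, π)). For the constant mode: ∫_0^π 1 dx = π, ∫_0^π cos(nx) dx = 0, ∫_0^π sin(nx) dx = (1−(−1)^n)/n.
  u² squared terms: (-5)²·∫1 dx = 25·π = 25*π;  (-5)²·∫sin(3x)² dx = 25·π/2 = 25*π/2.
  u² cross terms: 2·(-5)·(-5)·∫1·sin(3x) dx = 50·(2/3) = 100/3.
  So ∫_0^π u² dx = 25*π + 25*π/2 + 100/3 = 100/3 + 75*π/2.
  (u')² squared terms: (-15)²·∫cos(3x)² dx = 225·π/2 = 225*π/2.
  So ∫_0^π (u')² dx = 225*π/2.
||u||_{H^1}^2 = (100/3 + 75*π/2) + (225*π/2) = 100/3 + 150*π.


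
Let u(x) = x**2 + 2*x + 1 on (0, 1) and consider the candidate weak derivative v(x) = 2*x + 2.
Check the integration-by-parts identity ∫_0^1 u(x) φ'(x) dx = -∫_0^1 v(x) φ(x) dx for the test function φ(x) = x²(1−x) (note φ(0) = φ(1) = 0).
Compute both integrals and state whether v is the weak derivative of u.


LHS = -4/15, RHS = -4/15. Yes, v = u' weakly.

u(x) = x**2 + 2*x + 1, classical derivative u'(x) = 2*x + 2.
φ(x) = x²(1−x), so φ'(x) = x*(2 - 3*x).
Note φ(0) = φ(1) = 0, so the boundary term u·φ vanishes.
LHS = ∫_0^1 u(x) φ'(x) dx = ∫_0^1 (-3*x^4 - 4*x^3 + x^2 + 2*x) dx. Term by term:
  ∫_0^1 -3*x^4 dx = -3/5;  ∫_0^1 -4*x^3 dx = -1;  ∫_0^1 x^2 dx = 1/3;
  ∫_0^1 2*x dx = 1.
Sum: -3/5 − 1 + 1/3 + 1 = -4/15.
So LHS = -4/15.
∫_0^1 v(x) φ(x) dx = ∫_0^1 (-2*x^4 + 2*x^2) dx. Term by term:
  ∫_0^1 -2*x^4 dx = -2/5;  ∫_0^1 2*x^2 dx = 2/3.
Sum: -2/5 + 2/3 = 4/15.
So RHS = -∫_0^1 v(x) φ(x) dx = -4/15.
LHS = RHS, so the identity holds for this test φ.
Moreover u is smooth here and v(x) = u'(x) = 2*x + 2 pointwise, so the identity holds for every test function. Hence v is the weak derivative of u.


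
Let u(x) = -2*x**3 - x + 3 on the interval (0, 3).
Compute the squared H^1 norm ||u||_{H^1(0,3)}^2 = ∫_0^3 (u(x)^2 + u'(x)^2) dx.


||u||_{H^1}^2 = 21495/7

The H^1 norm (squared) on an interval (0, L) is
  ||u||_{H^1}^2 = ∫_0^L u(x)^2 dx + ∫_0^L u'(x)^2 dx.
Compute u'(x) = -6*x**2 - 1.
Then u(x)^2 = 4*x**6 + 4*x**4 - 12*x**3 + x**2 - 6*x + 9 and u'(x)^2 = 36*x**4 + 12*x**2 + 1.
Integrate each monomial from 0 to 3 using ∫_0^3 c·x^n dx = c·3^(n+1)/(n+1):
  ∫_0^3 u(x)^2 dx = ∫_0^3 (4*x^6 + 4*x^4 - 12*x^3 + x^2 - 6*x + 9) dx. Term by term:
    ∫_0^3 4*x^6 dx = 8748/7;  ∫_0^3 4*x^4 dx = 972/5;  ∫_0^3 -12*x^3 dx = -243;
    ∫_0^3 x^2 dx = 9;  ∫_0^3 -6*x dx = -27;  ∫_0^3 9 dx = 27.
  Sum: 8748/7 + 972/5 − 243 + 9 − 27 + 27 = 42354/35.
  ∫_0^3 u'(x)^2 dx = ∫_0^3 (36*x^4 + 12*x^2 + 1) dx. Term by term:
    ∫_0^3 36*x^4 dx = 8748/5;  ∫_0^3 12*x^2 dx = 108;  ∫_0^3 1 dx = 3.
  Sum: 8748/5 + 108 + 3 = 9303/5.
Adding: ||u||_{H^1}^2 = 42354/35 + 9303/5 = 21495/7.


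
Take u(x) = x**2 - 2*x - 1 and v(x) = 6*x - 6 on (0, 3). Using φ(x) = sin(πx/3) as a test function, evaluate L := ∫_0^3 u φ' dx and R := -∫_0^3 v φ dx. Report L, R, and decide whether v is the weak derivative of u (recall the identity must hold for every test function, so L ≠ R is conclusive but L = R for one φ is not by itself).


LHS = -6/π, RHS = -18/π. No, v is not the weak derivative of u.

u(x) = x**2 - 2*x - 1, classical derivative u'(x) = 2*x - 2.
φ(x) = sin(πx/3), so φ'(x) = π*cos(π*x/3)/3.
Note φ(0) = φ(3) = 0, so the boundary term u·φ vanishes.
LHS = ∫_0^3 u(x) φ'(x) dx = ∫_0^3 (π*x^2*cos(π*x/3)/3 - 2*π*x*cos(π*x/3)/3 - π*cos(π*x/3)/3) dx. Term by term:
  ∫_0^3 -π*cos(π*x/3)/3 dx = 0;  ∫_0^3 -2*π*x*cos(π*x/3)/3 dx = 12/π;  ∫_0^3 π*x^2*cos(π*x/3)/3 dx = -18/π.
Sum: 0 + 12/π − 18/π = -6/π.
So LHS = -6/π.
∫_0^3 v(x) φ(x) dx = ∫_0^3 (6*x*sin(π*x/3) - 6*sin(π*x/3)) dx. Term by term:
  ∫_0^3 -6*sin(π*x/3) dx = -36/π;  ∫_0^3 6*x*sin(π*x/3) dx = 54/π.
Sum: -36/π + 54/π = 18/π.
So RHS = -∫_0^3 v(x) φ(x) dx = -18/π.
LHS − RHS = 12/π ≠ 0, so the identity fails.
(For a valid weak derivative the identity must hold for EVERY test function, in particular this one. The failure shows v is NOT the weak derivative of u.)
Correct weak derivative would be u'(x) = 2*x - 2.


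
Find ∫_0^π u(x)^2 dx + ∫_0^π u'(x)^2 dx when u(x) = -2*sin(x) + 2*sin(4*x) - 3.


||u||_{H^1(0,π)}^2 = 24 + 47*π

u'(x) = -2*cos(x) + 8*cos(4*x).
Expand u² and (u')² and integrate term by term on (0, π), using: for integers n ≥ 1, ∫_0^π sin²(nx) dx = ∫_0^π cos²(nx) dx = π/2; for n ≠ n', ∫_0^π sin(nx)sin(n'x) dx = ∫_0^π cos(nx)cos(n'x) dx = 0; and by product-to-sum, ∫_0^π sin(nx)cos(n'x) dx = ½∫_0^π [sin((n+n')x) + sin((n−n')x)] dx, which is 0 when n+n' is even and 2n/(n²−n'²) when n+n' is odd (it need not vanish on (0, π)). For the constant mode: ∫_0^π 1 dx = π, ∫_0^π cos(nx) dx = 0, ∫_0^π sin(nx) dx = (1−(−1)^n)/n.
  u² squared terms: (-3)²·∫1 dx = 9·π = 9*π;  (-2)²·∫sin(x)² dx = 4·π/2 = 2*π;  (2)²·∫sin(4x)² dx = 4·π/2 = 2*π.
  u² cross terms: 2·(-3)·(-2)·∫1·sin(x) dx = 12·(2) = 24;  2·(-3)·(2)·∫1·sin(4x) dx = -12·(0) = 0;  2·(-2)·(2)·∫sin(x)·sin(4x) dx = -8·(0) = 0.
  So ∫_0^π u² dx = 9*π + 2*π + 2*π + 24 + 0 + 0 = 24 + 13*π.
  (u')² squared terms: (-2)²·∫cos(x)² dx = 4·π/2 = 2*π;  (8)²·∫cos(4x)² dx = 64·π/2 = 32*π.
  (u')² cross terms: 2·(-2)·(8)·∫cos(x)·cos(4x) dx = -32·(0) = 0.
  So ∫_0^π (u')² dx = 2*π + 32*π + 0 = 34*π.
||u||_{H^1}^2 = (24 + 13*π) + (34*π) = 24 + 47*π.


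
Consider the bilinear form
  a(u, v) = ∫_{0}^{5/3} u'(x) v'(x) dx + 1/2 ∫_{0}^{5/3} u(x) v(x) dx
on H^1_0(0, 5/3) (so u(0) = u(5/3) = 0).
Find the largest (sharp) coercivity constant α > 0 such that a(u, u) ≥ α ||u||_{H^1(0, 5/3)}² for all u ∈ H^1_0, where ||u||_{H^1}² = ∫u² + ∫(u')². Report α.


α = (25 + 18*π^2)/(2*(25 + 9*π^2))

Coercivity of a(·,·) on H^1_0(0, 5/3) means a(u, u) ≥ α ||u||_{H^1}² for every u ∈ H^1_0.
The interval has length L = 5/3, and Poincaré/coercivity depend only on L. Here a(u, u) = ∫(u')² + (1/2)·∫u².
Here 0 < c = 1/2 < 1. The condition a(u,u) ≥ α||u||_{H^1}² reads (1−α)∫(u')² ≥ (α−c)∫u². Any admissible α is ≤ 1 (rapidly oscillating u have ∫u²/∫(u')² → 0), and α = 1 would force 0 ≥ (1−c)∫u², impossible since c < 1; so 1−α > 0. By the sharp Poincaré inequality on H^1_0 of an interval of length L, ∫(u')² ≥ (π/L)²∫u² with equality for the first sine mode sin(π(x−x₀)/L) (x₀ the left endpoint), so the inequality holds for all u iff (1−α)(π/L)² ≥ α − c, i.e. α ≤ ((π/L)² + c)/((π/L)² + 1) = (1 + c(L/π)²)/(1 + (L/π)²). With (π/L)² = 9*π^2/25 and c = 1/2, the largest admissible constant is α = ((π/L)² + c)/((π/L)² + 1).
Simplifying, α = (25 + 18*π^2)/(2*(25 + 9*π^2)).


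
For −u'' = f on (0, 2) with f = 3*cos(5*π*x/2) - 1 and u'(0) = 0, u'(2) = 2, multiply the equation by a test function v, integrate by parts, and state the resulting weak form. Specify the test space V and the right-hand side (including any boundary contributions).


V = H^1(0, 2) (v unrestricted at boundary; u is determined up to an additive constant); weak form: ∫_0^2 u'v' dx = ∫_0^2 (3*cos(5*π*x/2) - 1) v dx + 2·v(2) for all v ∈ V.

Multiply both sides by a test function v and integrate from 0 to 2:
  ∫_0^2 −u''(x) v(x) dx = ∫_0^2 f(x) v(x) dx.
Integrate the LHS by parts once:
  ∫_0^2 −u'' v dx = −[u'(x) v(x)]_0^2 + ∫_0^2 u'(x) v'(x) dx.
Thus ∫_0^2 u'(x) v'(x) dx = ∫_0^2 f(x) v(x) dx + [u'(x) v(x)]_0^2.
Choose V so that boundary terms are either known or forced to vanish.
u has inhomogeneous Neumann u'(0) = 0, u'(2) = 2. [u' v]_0^2 = (2)·v(2) − (0)·v(0) = 2·v(2). Take V = H^1(0, 2); boundary term becomes part of RHS.
Weak formulation: find u (satisfying any essential BC) such that ∫_0^2 u'(x) v'(x) dx = ∫_0^2 f v dx + 2·v(2) for all v ∈ V (Neumann data are natural BCs: they enter the RHS as boundary terms).
Substituting f(x) = 3*cos(5*π*x/2) - 1, the right-hand side is ∫_0^2 (3*cos(5*π*x/2) - 1) v dx + 2·v(2).
Compatibility check (pure Neumann): taking v ≡ 1 ∈ V gives 0 = ∫_0^2 f dx + (2) − (0), i.e. ∫_0^2 f dx must equal u'(0) − u'(2) = -2. Indeed ∫_0^2 (3*cos(5*π*x/2) - 1) dx = -2, so the data are compatible. The solution is then unique only up to an additive constant (fix it e.g. by requiring ∫_0^2 u dx = 0).


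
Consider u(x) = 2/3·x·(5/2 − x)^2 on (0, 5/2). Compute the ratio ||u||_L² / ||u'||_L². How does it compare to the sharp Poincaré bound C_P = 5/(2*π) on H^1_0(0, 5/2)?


||u||_L² / ||u'||_L² = 5*sqrt(14)/28 < C_P = 5/(2*π).

u(x) = 2/3·x·(5/2 − x)^2, so u'(x) = (2*x - 5)*(6*x - 5)/6.
u(x) = 2/3·x·(5/2 − x)^2 vanishes at x = 0 and x = 5/2, so u ∈ H^1_0(0, 5/2). Differentiate via the product rule and integrate the resulting polynomials term by term.
  ∫_0^5/2 u² dx = ∫_0^5/2 (4*x^6/9 - 40*x^5/9 + 50*x^4/3 - 250*x^3/9 + 625*x^2/36) dx. Term by term:
    ∫_0^5/2 4*x^6/9 dx = 78125/2016;  ∫_0^5/2 -40*x^5/9 dx = -78125/432;  ∫_0^5/2 50*x^4/3 dx = 15625/48;
    ∫_0^5/2 -250*x^3/9 dx = -78125/288;  ∫_0^5/2 625*x^2/36 dx = 78125/864.
  Sum: 78125/2016 − 78125/432 + 15625/48 − 78125/288 + 78125/864 = 15625/6048.
  ∫_0^5/2 (u')² dx = ∫_0^5/2 (4*x^4 - 80*x^3/3 + 550*x^2/9 - 500*x/9 + 625/36) dx. Term by term:
    ∫_0^5/2 4*x^4 dx = 625/8;  ∫_0^5/2 -80*x^3/3 dx = -3125/12;  ∫_0^5/2 550*x^2/9 dx = 34375/108;
    ∫_0^5/2 -500*x/9 dx = -3125/18;  ∫_0^5/2 625/36 dx = 3125/72.
  Sum: 625/8 − 3125/12 + 34375/108 − 3125/18 + 3125/72 = 625/108.
∫_0^5/2 u² dx = 15625/6048, so ||u||_L² = 125*sqrt(42)/504.
∫_0^5/2 (u')² dx = 625/108, so ||u'||_L² = 25*sqrt(3)/18.
Ratio ||u||_L² / ||u'||_L² = 5*sqrt(14)/28.
Sharp Poincaré constant on H^1_0(0, 5/2) is C_P = L/π = 5/(2*π), achieved by sin(2*π/5·x).
A polynomial bump cannot attain the sharp Poincaré constant (only the first sine eigenfunction does), so the ratio is strictly less than C_P, consistent with ||u||_L² ≤ C_P ||u'||_L².


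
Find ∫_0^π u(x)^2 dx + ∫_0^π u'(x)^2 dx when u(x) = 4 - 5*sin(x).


||u||_{H^1(0,π)}^2 = -80 + 41*π

u'(x) = -5*cos(x).
Expand u² and (u')² and integrate term by term on (0, π), using: for integers n ≥ 1, ∫_0^π sin²(nx) dx = ∫_0^π cos²(nx) dx = π/2; for n ≠ n', ∫_0^π sin(nx)sin(n'x) dx = ∫_0^π cos(nx)cos(n'x) dx = 0; and by product-to-sum, ∫_0^π sin(nx)cos(n'x) dx = ½∫_0^π [sin((n+n')x) + sin((n−n')x)] dx, which is 0 when n+n' is even and 2n/(n²−n'²) when n+n' is odd (it need not vanish on (0, π)). For the constant mode: ∫_0^π 1 dx = π, ∫_0^π cos(nx) dx = 0, ∫_0^π sin(nx) dx = (1−(−1)^n)/n.
  u² squared terms: (4)²·∫1 dx = 16·π = 16*π;  (-5)²·∫sin(x)² dx = 25·π/2 = 25*π/2.
  u² cross terms: 2·(4)·(-5)·∫1·sin(x) dx = -40·(2) = -80.
  So ∫_0^π u² dx = 16*π + 25*π/2 − 80 = -80 + 57*π/2.
  (u')² squared terms: (-5)²·∫cos(x)² dx = 25·π/2 = 25*π/2.
  So ∫_0^π (u')² dx = 25*π/2.
||u||_{H^1}^2 = (-80 + 57*π/2) + (25*π/2) = -80 + 41*π.
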